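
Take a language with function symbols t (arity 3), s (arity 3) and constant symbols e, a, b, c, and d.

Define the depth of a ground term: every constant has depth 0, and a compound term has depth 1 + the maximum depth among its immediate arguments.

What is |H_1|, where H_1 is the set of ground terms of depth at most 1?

Count level by level. With function symbols t/3, s/3, the terms of depth ≤ k are the 5 constants together with each function applied to depth-≤(k−1) tuples, so N_k = 5 + N_{k-1}^3 + N_{k-1}^3.
N_0 = 5
N_1 = 5 + 5^3 + 5^3 = 255

255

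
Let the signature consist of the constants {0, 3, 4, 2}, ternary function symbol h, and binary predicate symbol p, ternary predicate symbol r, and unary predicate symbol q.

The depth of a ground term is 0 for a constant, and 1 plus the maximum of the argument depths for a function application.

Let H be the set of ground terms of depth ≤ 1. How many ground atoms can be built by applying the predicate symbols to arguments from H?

319124

First count ground terms of depth ≤ 1.
Write N_k for the number of ground terms of depth ≤ k. A term of depth ≤ k is either a constant or a function symbol applied to arguments of depth ≤ k−1, so N_k = 4 + N_{k-1}^3.
N_0 = 4
N_1 = 4 + 4^3 = 68
So |H| = 68.
Each predicate of arity r yields |H|^r ground atoms (one per choice of an r-tuple from H):
  p: 68^2 = 4624;  r: 68^3 = 314432;  q: 68
Total ground atoms: 4624 + 314432 + 68 = 319124.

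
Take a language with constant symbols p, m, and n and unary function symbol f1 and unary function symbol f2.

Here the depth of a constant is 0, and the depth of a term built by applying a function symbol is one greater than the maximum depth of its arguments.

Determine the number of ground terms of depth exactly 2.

12

If N_k denotes the number of depth-≤k ground terms, the 3 constants give N_0 = 3, and each function symbol of arity r contributes N_{k-1}^r new terms at level k: N_k = 3 + N_{k-1} + N_{k-1}.
N_0 = 3
N_1 = 3 + 3 + 3 = 9
N_2 = 3 + 9 + 9 = 21
Terms of depth exactly 2: N_2 − N_1 = 21 − 9 = 12.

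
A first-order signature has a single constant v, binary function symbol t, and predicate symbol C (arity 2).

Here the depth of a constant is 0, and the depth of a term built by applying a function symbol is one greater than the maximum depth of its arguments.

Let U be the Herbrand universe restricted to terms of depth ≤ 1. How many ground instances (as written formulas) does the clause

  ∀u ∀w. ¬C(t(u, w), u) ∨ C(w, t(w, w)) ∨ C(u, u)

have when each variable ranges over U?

4

Ground terms of depth ≤ 1:
  Let N_k = |{terms of depth ≤ k}|. Then N_0 = 1 and N_k = 1 + N_{k-1}^2 for k ≥ 1 (one summand per function symbol, arity giving the exponent).
  N_0 = 1
  N_1 = 1 + 1^2 = 2
So there are 2 ground terms available for substitution.
The clause has 2 distinct variables (u, w), each appearing in the body. In the free term algebra distinct substitutions yield syntactically distinct ground instances.
Number of ground instances = 2^2 = 4.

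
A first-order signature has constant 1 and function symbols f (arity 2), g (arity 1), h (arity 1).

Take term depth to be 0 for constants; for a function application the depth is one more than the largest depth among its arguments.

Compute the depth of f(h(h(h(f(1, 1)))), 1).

depth(f(1, 1)) = 1 + max(0, 0) = 1
depth(h(f(1, 1))) = 1 + depth(f(1, 1)) = 1 + 1 = 2
depth(h(h(f(1, 1)))) = 1 + depth(h(f(1, 1))) = 1 + 2 = 3
depth(h(h(h(f(1, 1))))) = 1 + depth(h(h(f(1, 1)))) = 1 + 3 = 4
depth(f(h(h(h(f(1, 1)))), 1)) = 1 + max(4, 0) = 5

5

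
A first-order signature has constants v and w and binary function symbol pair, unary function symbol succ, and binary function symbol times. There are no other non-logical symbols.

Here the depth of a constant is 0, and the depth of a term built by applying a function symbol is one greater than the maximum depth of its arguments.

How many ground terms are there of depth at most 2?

Let N_k count ground terms of depth at most k. Each non-constant term of depth ≤ k is some function symbol applied to depth-≤(k−1) arguments, giving N_k = 2 + N_{k-1}^2 + N_{k-1} + N_{k-1}^2.
N_0 = 2
N_1 = 2 + 2^2 + 2 + 2^2 = 12
N_2 = 2 + 12^2 + 12 + 12^2 = 302

302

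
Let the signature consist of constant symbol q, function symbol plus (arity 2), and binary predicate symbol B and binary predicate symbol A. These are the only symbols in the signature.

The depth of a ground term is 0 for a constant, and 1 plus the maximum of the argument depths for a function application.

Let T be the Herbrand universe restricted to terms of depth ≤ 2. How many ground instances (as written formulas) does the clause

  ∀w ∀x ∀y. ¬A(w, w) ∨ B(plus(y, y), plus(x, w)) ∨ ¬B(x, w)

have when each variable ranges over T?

Ground terms of depth ≤ 2:
  Let N_k count ground terms of depth at most k. Each non-constant term of depth ≤ k is some function symbol applied to depth-≤(k−1) arguments, giving N_k = 1 + N_{k-1}^2.
  N_0 = 1
  N_1 = 1 + 1^2 = 2
  N_2 = 1 + 2^2 = 5
So there are 5 ground terms available for substitution.
Each of w, x, y ranges independently over the available ground terms, and distinct assignments produce distinct instances.
Number of ground instances = 5^3 = 125.

125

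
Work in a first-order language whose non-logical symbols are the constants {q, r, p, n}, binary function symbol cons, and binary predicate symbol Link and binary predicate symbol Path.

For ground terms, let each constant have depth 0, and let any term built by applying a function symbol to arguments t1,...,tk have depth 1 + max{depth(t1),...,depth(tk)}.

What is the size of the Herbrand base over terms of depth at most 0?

First count ground terms of depth ≤ 0.
Count level by level. With function symbols cons/2, the terms of depth ≤ k are the 4 constants together with each function applied to depth-≤(k−1) tuples, so N_k = 4 + N_{k-1}^2.
N_0 = 4
So |H| = 4.
For each predicate symbol, the number of ground atoms is |H| raised to its arity; summing:
  Link: 4^2 = 16;  Path: 4^2 = 16
Total ground atoms: 16 + 16 = 32.

32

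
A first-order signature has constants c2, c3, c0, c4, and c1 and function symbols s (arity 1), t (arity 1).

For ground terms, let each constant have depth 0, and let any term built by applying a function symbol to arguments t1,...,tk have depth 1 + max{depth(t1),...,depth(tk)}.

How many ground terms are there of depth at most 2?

Write N_k for the number of ground terms of depth ≤ k. A term of depth ≤ k is either a constant or a function symbol applied to arguments of depth ≤ k−1, so N_k = 5 + N_{k-1} + N_{k-1}.
N_0 = 5
N_1 = 5 + 5 + 5 = 15
N_2 = 5 + 15 + 15 = 35

35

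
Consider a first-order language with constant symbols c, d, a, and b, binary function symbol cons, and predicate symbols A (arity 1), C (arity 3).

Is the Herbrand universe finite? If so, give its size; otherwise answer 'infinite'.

infinite

The signature has at least one function symbol (cons, arity 2) and at least one constant (c).
Iterating cons gives infinitely many distinct ground terms: c, cons(c, c), cons(cons(c, c), cons(c, c)), ...
So the Herbrand universe is infinite.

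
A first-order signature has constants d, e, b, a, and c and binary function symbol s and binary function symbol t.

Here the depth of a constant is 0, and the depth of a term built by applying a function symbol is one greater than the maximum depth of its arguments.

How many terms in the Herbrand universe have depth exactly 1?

Let N_k = |{terms of depth ≤ k}|. Then N_0 = 5 and N_k = 5 + N_{k-1}^2 + N_{k-1}^2 for k ≥ 1 (one summand per function symbol, arity giving the exponent).
N_0 = 5
N_1 = 5 + 5^2 + 5^2 = 55
Terms of depth exactly 1: N_1 − N_0 = 55 − 5 = 50.

50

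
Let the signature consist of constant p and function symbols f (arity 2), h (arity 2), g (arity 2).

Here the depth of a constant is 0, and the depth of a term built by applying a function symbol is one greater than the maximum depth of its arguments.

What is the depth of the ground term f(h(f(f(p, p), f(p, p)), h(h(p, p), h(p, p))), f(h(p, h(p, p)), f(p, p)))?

depth(f(p, p)) = 1 + max(0, 0) = 1
depth(f(f(p, p), f(p, p))) = 1 + max(1, 1) = 2
depth(h(p, p)) = 1 + max(0, 0) = 1
depth(h(h(p, p), h(p, p))) = 1 + max(1, 1) = 2
depth(h(f(f(p, p), f(p, p)), h(h(p, p), h(p, p)))) = 1 + max(2, 2) = 3
depth(h(p, h(p, p))) = 1 + max(0, 1) = 2
depth(f(h(p, h(p, p)), f(p, p))) = 1 + max(2, 1) = 3
depth(f(h(f(f(p, p), f(p, p)), h(h(p, p), h(p, p))), f(h(p, h(p, p)), f(p, p)))) = 1 + max(3, 3) = 4

4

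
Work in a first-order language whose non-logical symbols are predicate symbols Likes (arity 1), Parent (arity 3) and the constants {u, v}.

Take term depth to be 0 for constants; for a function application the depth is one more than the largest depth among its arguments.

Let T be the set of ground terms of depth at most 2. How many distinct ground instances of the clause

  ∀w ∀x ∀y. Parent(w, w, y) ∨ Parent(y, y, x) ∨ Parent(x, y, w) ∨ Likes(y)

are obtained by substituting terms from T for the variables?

Ground terms of depth ≤ 2:
  With no function symbols every ground term is a constant, so there are exactly 2 ground terms at every depth bound.
  N_0 = 2
  N_1 = 2
  N_2 = 2
  Explicitly: u, v.
So there are 2 ground terms available for substitution.
There are 3 variables to instantiate (w, x, y), each occurring in at least one literal, so different choices give different ground instances.
Number of ground instances = 2^3 = 8.

8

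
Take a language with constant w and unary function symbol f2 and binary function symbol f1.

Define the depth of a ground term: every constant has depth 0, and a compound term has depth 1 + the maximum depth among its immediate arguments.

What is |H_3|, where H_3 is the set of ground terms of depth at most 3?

Let N_k count ground terms of depth at most k. Each non-constant term of depth ≤ k is some function symbol applied to depth-≤(k−1) arguments, giving N_k = 1 + N_{k-1} + N_{k-1}^2.
N_0 = 1
N_1 = 1 + 1 + 1^2 = 3
N_2 = 1 + 3 + 3^2 = 13
N_3 = 1 + 13 + 13^2 = 183

183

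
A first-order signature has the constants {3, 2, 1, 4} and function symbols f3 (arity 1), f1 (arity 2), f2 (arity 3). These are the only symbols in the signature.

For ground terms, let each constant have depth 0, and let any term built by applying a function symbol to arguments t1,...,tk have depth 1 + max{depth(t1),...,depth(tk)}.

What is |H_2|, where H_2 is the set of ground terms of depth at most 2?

689308

Let N_k = |{terms of depth ≤ k}|. Then N_0 = 4 and N_k = 4 + N_{k-1} + N_{k-1}^2 + N_{k-1}^3 for k ≥ 1 (one summand per function symbol, arity giving the exponent).
N_0 = 4
N_1 = 4 + 4 + 4^2 + 4^3 = 88
N_2 = 4 + 88 + 88^2 + 88^3 = 689308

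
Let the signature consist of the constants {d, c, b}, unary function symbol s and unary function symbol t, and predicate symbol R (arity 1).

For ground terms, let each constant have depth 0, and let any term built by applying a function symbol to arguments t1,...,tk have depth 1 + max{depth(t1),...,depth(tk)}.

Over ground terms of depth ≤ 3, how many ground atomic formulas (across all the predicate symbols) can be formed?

45

First count ground terms of depth ≤ 3.
Count level by level. With function symbols s/1, t/1, the terms of depth ≤ k are the 3 constants together with each function applied to depth-≤(k−1) tuples, so N_k = 3 + N_{k-1} + N_{k-1}.
N_0 = 3
N_1 = 3 + 3 + 3 = 9
N_2 = 3 + 9 + 9 = 21
N_3 = 3 + 21 + 21 = 45
So |H| = 45.
Each predicate of arity r yields |H|^r ground atoms (one per choice of an r-tuple from H):
  R: 45
Total ground atoms: 45.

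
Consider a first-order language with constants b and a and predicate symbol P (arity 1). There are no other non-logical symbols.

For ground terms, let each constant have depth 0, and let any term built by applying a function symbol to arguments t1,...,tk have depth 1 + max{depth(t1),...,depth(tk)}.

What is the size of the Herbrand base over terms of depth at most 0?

2

First count ground terms of depth ≤ 0.
With no function symbols every ground term is a constant, so there are exactly 2 ground terms at every depth bound.
N_0 = 2
Explicitly: b, a.
So |H| = 2.
A ground atom is a predicate applied to a tuple of terms from H, so the count is the sum over predicates of |H|^arity:
  P: 2
Total ground atoms: 2.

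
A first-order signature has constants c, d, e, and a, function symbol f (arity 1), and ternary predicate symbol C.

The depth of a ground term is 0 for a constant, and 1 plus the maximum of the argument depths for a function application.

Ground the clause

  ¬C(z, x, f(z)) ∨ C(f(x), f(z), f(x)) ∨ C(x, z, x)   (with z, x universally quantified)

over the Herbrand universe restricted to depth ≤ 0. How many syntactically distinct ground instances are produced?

Ground terms of depth ≤ 0:
  Write N_k for the number of ground terms of depth ≤ k. A term of depth ≤ k is either a constant or a function symbol applied to arguments of depth ≤ k−1, so N_k = 4 + N_{k-1}.
  N_0 = 4
  Explicitly: c, d, e, a.
So there are 4 ground terms available for substitution.
The body mentions every one of the 2 quantified variables; since ground terms form a free algebra, no two substitutions collapse to the same formula.
Number of ground instances = 4^2 = 16.

16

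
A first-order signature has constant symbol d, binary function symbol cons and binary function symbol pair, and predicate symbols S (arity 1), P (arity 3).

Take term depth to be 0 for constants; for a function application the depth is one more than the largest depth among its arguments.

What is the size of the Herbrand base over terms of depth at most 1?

First count ground terms of depth ≤ 1.
Let N_k = |{terms of depth ≤ k}|. Then N_0 = 1 and N_k = 1 + N_{k-1}^2 + N_{k-1}^2 for k ≥ 1 (one summand per function symbol, arity giving the exponent).
N_0 = 1
N_1 = 1 + 1^2 + 1^2 = 3
Explicitly: d, cons(d, d), pair(d, d).
So |H| = 3.
Ground atoms are formed by filling each argument slot of a predicate with a term from H, so an r-ary predicate gives |H|^r atoms:
  S: 3;  P: 3^3 = 27
Total ground atoms: 3 + 27 = 30.

30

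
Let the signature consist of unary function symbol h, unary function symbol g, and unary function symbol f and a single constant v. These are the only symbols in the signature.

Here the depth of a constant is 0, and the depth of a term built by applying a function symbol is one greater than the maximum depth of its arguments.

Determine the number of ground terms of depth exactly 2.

9

Let N_k count ground terms of depth at most k. Each non-constant term of depth ≤ k is some function symbol applied to depth-≤(k−1) arguments, giving N_k = 1 + N_{k-1} + N_{k-1} + N_{k-1}.
N_0 = 1
N_1 = 1 + 1 + 1 + 1 = 4
N_2 = 1 + 4 + 4 + 4 = 13
Terms of depth exactly 2: N_2 − N_1 = 13 − 4 = 9.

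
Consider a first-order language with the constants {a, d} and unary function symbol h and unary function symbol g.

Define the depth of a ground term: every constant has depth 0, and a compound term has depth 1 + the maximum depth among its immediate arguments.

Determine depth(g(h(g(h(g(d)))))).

depth(g(d)) = 1 + depth(d) = 1 + 0 = 1
depth(h(g(d))) = 1 + depth(g(d)) = 1 + 1 = 2
depth(g(h(g(d)))) = 1 + depth(h(g(d))) = 1 + 2 = 3
depth(h(g(h(g(d))))) = 1 + depth(g(h(g(d)))) = 1 + 3 = 4
depth(g(h(g(h(g(d)))))) = 1 + depth(h(g(h(g(d))))) = 1 + 4 = 5

5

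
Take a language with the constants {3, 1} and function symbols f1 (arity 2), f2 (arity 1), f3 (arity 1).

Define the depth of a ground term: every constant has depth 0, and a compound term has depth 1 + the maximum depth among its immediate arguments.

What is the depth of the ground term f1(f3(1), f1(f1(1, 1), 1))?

depth(f3(1)) = 1 + depth(1) = 1 + 0 = 1
depth(f1(1, 1)) = 1 + max(0, 0) = 1
depth(f1(f1(1, 1), 1)) = 1 + max(1, 0) = 2
depth(f1(f3(1), f1(f1(1, 1), 1))) = 1 + max(1, 2) = 3

3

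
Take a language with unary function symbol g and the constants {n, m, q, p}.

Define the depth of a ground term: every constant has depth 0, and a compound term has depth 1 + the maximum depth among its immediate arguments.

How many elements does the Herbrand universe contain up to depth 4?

20

Let N_k count ground terms of depth at most k. Each non-constant term of depth ≤ k is some function symbol applied to depth-≤(k−1) arguments, giving N_k = 4 + N_{k-1}.
N_0 = 4
N_1 = 4 + 4 = 8
N_2 = 4 + 8 = 12
N_3 = 4 + 12 = 16
N_4 = 4 + 16 = 20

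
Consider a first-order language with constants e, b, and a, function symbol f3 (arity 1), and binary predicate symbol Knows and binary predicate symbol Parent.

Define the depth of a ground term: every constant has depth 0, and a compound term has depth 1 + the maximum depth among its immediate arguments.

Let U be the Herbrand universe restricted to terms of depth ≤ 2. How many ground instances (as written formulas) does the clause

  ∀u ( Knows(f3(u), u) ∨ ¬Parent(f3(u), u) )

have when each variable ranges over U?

9

Ground terms of depth ≤ 2:
  Count level by level. With function symbols f3/1, the terms of depth ≤ k are the 3 constants together with each function applied to depth-≤(k−1) tuples, so N_k = 3 + N_{k-1}.
  N_0 = 3
  N_1 = 3 + 3 = 6
  N_2 = 3 + 6 = 9
So there are 9 ground terms available for substitution.
The clause has 1 distinct variable (u), which appears in the body. In the free term algebra distinct substitutions yield syntactically distinct ground instances.
Number of ground instances = 9.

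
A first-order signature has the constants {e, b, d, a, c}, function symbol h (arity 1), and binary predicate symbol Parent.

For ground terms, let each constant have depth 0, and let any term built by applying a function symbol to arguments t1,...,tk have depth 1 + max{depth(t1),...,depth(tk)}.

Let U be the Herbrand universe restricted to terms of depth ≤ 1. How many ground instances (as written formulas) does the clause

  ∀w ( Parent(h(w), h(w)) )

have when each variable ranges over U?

Ground terms of depth ≤ 1:
  Count level by level. With function symbols h/1, the terms of depth ≤ k are the 5 constants together with each function applied to depth-≤(k−1) tuples, so N_k = 5 + N_{k-1}.
  N_0 = 5
  N_1 = 5 + 5 = 10
  Explicitly: e, b, d, a, c, h(e), h(b), h(d), h(a), h(c).
So there are 10 ground terms available for substitution.
The clause has 1 distinct variable (w), which appears in the body. In the free term algebra distinct substitutions yield syntactically distinct ground instances.
Number of ground instances = 10.

10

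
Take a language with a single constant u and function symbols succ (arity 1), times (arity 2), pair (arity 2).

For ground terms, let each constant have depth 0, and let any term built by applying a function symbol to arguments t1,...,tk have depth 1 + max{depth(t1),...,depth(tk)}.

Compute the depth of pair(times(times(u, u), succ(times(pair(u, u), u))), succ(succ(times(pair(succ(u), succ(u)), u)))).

depth(times(u, u)) = 1 + max(0, 0) = 1
depth(pair(u, u)) = 1 + max(0, 0) = 1
depth(times(pair(u, u), u)) = 1 + max(1, 0) = 2
depth(succ(times(pair(u, u), u))) = 1 + depth(times(pair(u, u), u)) = 1 + 2 = 3
depth(times(times(u, u), succ(times(pair(u, u), u)))) = 1 + max(1, 3) = 4
depth(succ(u)) = 1 + depth(u) = 1 + 0 = 1
depth(pair(succ(u), succ(u))) = 1 + max(1, 1) = 2
depth(times(pair(succ(u), succ(u)), u)) = 1 + max(2, 0) = 3
depth(succ(times(pair(succ(u), succ(u)), u))) = 1 + depth(times(pair(succ(u), succ(u)), u)) = 1 + 3 = 4
depth(succ(succ(times(pair(succ(u), succ(u)), u)))) = 1 + depth(succ(times(pair(succ(u), succ(u)), u))) = 1 + 4 = 5
depth(pair(times(times(u, u), succ(times(pair(u, u), u))), succ(succ(times(pair(succ(u), succ(u)), u))))) = 1 + max(4, 5) = 6

6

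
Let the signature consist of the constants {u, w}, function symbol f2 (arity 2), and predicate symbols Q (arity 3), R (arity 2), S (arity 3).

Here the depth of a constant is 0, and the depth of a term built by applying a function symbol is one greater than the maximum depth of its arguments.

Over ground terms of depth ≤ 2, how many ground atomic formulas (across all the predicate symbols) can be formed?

First count ground terms of depth ≤ 2.
Let N_k = |{terms of depth ≤ k}|. Then N_0 = 2 and N_k = 2 + N_{k-1}^2 for k ≥ 1 (one summand per function symbol, arity giving the exponent).
N_0 = 2
N_1 = 2 + 2^2 = 6
N_2 = 2 + 6^2 = 38
So |H| = 38.
Each predicate of arity r yields |H|^r ground atoms (one per choice of an r-tuple from H):
  Q: 38^3 = 54872;  R: 38^2 = 1444;  S: 38^3 = 54872
Total ground atoms: 54872 + 1444 + 54872 = 111188.

111188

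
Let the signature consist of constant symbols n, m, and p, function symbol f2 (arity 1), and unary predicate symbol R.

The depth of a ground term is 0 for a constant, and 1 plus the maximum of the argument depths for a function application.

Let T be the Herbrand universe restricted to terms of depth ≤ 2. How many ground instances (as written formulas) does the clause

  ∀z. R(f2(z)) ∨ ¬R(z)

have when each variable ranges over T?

9

Ground terms of depth ≤ 2:
  Let N_k count ground terms of depth at most k. Each non-constant term of depth ≤ k is some function symbol applied to depth-≤(k−1) arguments, giving N_k = 3 + N_{k-1}.
  N_0 = 3
  N_1 = 3 + 3 = 6
  N_2 = 3 + 6 = 9
  Explicitly: n, m, p, f2(n), f2(m), f2(p), f2(f2(n)), f2(f2(m)), f2(f2(p)).
So there are 9 ground terms available for substitution.
There is 1 variable to instantiate (z),  occurring in at least one literal, so different choices give different ground instances.
Number of ground instances = 9.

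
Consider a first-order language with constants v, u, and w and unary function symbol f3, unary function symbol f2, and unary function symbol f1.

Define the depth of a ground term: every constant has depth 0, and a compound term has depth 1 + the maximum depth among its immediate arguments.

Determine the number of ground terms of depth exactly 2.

Count level by level. With function symbols f3/1, f2/1, f1/1, the terms of depth ≤ k are the 3 constants together with each function applied to depth-≤(k−1) tuples, so N_k = 3 + N_{k-1} + N_{k-1} + N_{k-1}.
N_0 = 3
N_1 = 3 + 3 + 3 + 3 = 12
N_2 = 3 + 12 + 12 + 12 = 39
Terms of depth exactly 2: N_2 − N_1 = 39 − 12 = 27.

27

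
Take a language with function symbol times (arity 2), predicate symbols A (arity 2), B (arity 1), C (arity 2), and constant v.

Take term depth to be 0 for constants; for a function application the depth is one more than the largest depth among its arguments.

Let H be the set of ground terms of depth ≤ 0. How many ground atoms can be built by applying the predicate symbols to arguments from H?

First count ground terms of depth ≤ 0.
Write N_k for the number of ground terms of depth ≤ k. A term of depth ≤ k is either a constant or a function symbol applied to arguments of depth ≤ k−1, so N_k = 1 + N_{k-1}^2.
N_0 = 1
So |H| = 1.
Ground atoms are formed by filling each argument slot of a predicate with a term from H, so an r-ary predicate gives |H|^r atoms:
  A: 1^2 = 1;  B: 1;  C: 1^2 = 1
Total ground atoms: 1 + 1 + 1 = 3.

3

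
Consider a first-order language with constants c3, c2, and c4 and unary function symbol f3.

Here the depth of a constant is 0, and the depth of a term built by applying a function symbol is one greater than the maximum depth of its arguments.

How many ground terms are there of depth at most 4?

15

Write N_k for the number of ground terms of depth ≤ k. A term of depth ≤ k is either a constant or a function symbol applied to arguments of depth ≤ k−1, so N_k = 3 + N_{k-1}.
N_0 = 3
N_1 = 3 + 3 = 6
N_2 = 3 + 6 = 9
N_3 = 3 + 9 = 12
N_4 = 3 + 12 = 15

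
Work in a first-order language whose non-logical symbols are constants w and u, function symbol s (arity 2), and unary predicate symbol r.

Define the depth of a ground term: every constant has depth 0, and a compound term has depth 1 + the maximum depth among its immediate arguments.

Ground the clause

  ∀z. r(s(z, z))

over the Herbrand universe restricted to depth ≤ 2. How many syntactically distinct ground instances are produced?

Ground terms of depth ≤ 2:
  If N_k denotes the number of depth-≤k ground terms, the 2 constants give N_0 = 2, and each function symbol of arity r contributes N_{k-1}^r new terms at level k: N_k = 2 + N_{k-1}^2.
  N_0 = 2
  N_1 = 2 + 2^2 = 6
  N_2 = 2 + 6^2 = 38
So there are 38 ground terms available for substitution.
There is 1 variable to instantiate (z),  occurring in at least one literal, so different choices give different ground instances.
Number of ground instances = 38.

38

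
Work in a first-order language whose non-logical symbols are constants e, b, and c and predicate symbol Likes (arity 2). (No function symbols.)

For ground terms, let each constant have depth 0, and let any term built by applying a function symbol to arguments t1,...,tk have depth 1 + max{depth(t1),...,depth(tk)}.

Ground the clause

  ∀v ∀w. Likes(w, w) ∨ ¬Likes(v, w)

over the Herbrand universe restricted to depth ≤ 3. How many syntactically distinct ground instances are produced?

Ground terms of depth ≤ 3:
  With no function symbols every ground term is a constant, so there are exactly 3 ground terms at every depth bound.
  N_0 = 3
  N_1 = 3
  N_2 = 3
  N_3 = 3
  Explicitly: e, b, c.
So there are 3 ground terms available for substitution.
There are 2 variables to instantiate (v, w), each occurring in at least one literal, so different choices give different ground instances.
Number of ground instances = 3^2 = 9.

9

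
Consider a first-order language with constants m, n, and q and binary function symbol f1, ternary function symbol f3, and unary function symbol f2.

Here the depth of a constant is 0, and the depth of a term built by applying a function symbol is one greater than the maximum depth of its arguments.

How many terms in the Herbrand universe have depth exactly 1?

Let N_k = |{terms of depth ≤ k}|. Then N_0 = 3 and N_k = 3 + N_{k-1}^2 + N_{k-1}^3 + N_{k-1} for k ≥ 1 (one summand per function symbol, arity giving the exponent).
N_0 = 3
N_1 = 3 + 3^2 + 3^3 + 3 = 42
Terms of depth exactly 1: N_1 − N_0 = 42 − 3 = 39.

39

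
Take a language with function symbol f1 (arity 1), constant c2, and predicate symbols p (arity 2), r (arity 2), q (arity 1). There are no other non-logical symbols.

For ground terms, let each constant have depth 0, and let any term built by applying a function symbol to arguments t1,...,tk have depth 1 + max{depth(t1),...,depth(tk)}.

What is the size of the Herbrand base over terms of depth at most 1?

First count ground terms of depth ≤ 1.
If N_k denotes the number of depth-≤k ground terms, the 1 constant gives N_0 = 1, and each function symbol of arity r contributes N_{k-1}^r new terms at level k: N_k = 1 + N_{k-1}.
N_0 = 1
N_1 = 1 + 1 = 2
So |H| = 2.
Ground atoms are formed by filling each argument slot of a predicate with a term from H, so an r-ary predicate gives |H|^r atoms:
  p: 2^2 = 4;  r: 2^2 = 4;  q: 2
Total ground atoms: 4 + 4 + 2 = 10.

10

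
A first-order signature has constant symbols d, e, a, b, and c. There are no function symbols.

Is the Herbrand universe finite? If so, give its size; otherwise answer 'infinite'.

There are no function symbols, so every ground term is one of the 5 constants.
The Herbrand universe is {d, e, a, b, c}, which is finite with 5 elements.

5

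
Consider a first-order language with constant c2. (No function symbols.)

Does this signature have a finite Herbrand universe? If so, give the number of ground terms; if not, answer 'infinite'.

There are no function symbols, so the only ground term is the single constant.
The Herbrand universe is {c2}, finite with 1 element.

1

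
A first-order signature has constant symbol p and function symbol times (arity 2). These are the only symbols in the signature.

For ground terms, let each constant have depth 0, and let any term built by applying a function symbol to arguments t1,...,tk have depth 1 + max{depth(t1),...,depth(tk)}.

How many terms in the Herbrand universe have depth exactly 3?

21

Let N_k count ground terms of depth at most k. Each non-constant term of depth ≤ k is some function symbol applied to depth-≤(k−1) arguments, giving N_k = 1 + N_{k-1}^2.
N_0 = 1
N_1 = 1 + 1^2 = 2
N_2 = 1 + 2^2 = 5
N_3 = 1 + 5^2 = 26
Terms of depth exactly 3: N_3 − N_2 = 26 − 5 = 21.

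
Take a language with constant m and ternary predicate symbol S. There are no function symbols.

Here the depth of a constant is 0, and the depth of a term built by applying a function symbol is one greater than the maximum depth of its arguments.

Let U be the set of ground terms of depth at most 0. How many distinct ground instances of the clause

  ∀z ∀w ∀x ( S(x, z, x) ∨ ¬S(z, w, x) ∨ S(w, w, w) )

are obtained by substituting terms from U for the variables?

1

Ground terms of depth ≤ 0:
  With no function symbols every ground term is a constant, so there is exactly 1 ground term at every depth bound.
  N_0 = 1
So there is exactly 1 ground term available for substitution.
The clause has 3 distinct variables (z, w, x), each appearing in the body. In the free term algebra distinct substitutions yield syntactically distinct ground instances.
Number of ground instances = 1^3 = 1.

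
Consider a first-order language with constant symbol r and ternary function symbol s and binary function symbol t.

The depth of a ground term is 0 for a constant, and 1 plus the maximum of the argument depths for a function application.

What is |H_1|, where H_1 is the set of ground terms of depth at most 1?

3

Count level by level. With function symbols s/3, t/2, the terms of depth ≤ k are the 1 constant together with each function applied to depth-≤(k−1) tuples, so N_k = 1 + N_{k-1}^3 + N_{k-1}^2.
N_0 = 1
N_1 = 1 + 1^3 + 1^2 = 3
Explicitly: r, s(r, r, r), t(r, r).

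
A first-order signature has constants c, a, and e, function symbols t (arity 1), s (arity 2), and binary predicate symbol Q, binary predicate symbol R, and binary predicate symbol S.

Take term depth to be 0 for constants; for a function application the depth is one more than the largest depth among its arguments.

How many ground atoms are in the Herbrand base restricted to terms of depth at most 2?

First count ground terms of depth ≤ 2.
If N_k denotes the number of depth-≤k ground terms, the 3 constants give N_0 = 3, and each function symbol of arity r contributes N_{k-1}^r new terms at level k: N_k = 3 + N_{k-1} + N_{k-1}^2.
N_0 = 3
N_1 = 3 + 3 + 3^2 = 15
N_2 = 3 + 15 + 15^2 = 243
So |H| = 243.
A ground atom is a predicate applied to a tuple of terms from H, so the count is the sum over predicates of |H|^arity:
  Q: 243^2 = 59049;  R: 243^2 = 59049;  S: 243^2 = 59049
Total ground atoms: 59049 + 59049 + 59049 = 177147.

177147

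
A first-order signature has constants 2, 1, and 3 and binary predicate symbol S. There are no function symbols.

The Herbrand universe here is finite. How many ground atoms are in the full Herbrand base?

With no function symbols, the Herbrand universe is just the 3 constants.
Ground atoms per predicate: S: 3^2 = 9.
Herbrand base size = 9 = 9.

9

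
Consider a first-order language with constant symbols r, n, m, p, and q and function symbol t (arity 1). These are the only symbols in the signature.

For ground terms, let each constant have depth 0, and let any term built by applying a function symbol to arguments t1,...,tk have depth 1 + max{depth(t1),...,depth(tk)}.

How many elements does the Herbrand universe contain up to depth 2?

15

Let N_k count ground terms of depth at most k. Each non-constant term of depth ≤ k is some function symbol applied to depth-≤(k−1) arguments, giving N_k = 5 + N_{k-1}.
N_0 = 5
N_1 = 5 + 5 = 10
N_2 = 5 + 10 = 15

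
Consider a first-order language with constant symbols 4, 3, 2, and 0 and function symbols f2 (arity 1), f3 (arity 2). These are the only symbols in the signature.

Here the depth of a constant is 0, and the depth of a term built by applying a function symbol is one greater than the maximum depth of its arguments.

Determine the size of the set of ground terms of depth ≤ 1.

Count level by level. With function symbols f2/1, f3/2, the terms of depth ≤ k are the 4 constants together with each function applied to depth-≤(k−1) tuples, so N_k = 4 + N_{k-1} + N_{k-1}^2.
N_0 = 4
N_1 = 4 + 4 + 4^2 = 24

24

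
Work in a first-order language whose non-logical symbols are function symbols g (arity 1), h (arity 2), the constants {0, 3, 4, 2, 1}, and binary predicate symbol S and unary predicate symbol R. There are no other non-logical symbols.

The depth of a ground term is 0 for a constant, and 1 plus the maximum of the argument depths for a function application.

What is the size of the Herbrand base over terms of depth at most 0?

30

First count ground terms of depth ≤ 0.
Let N_k = |{terms of depth ≤ k}|. Then N_0 = 5 and N_k = 5 + N_{k-1} + N_{k-1}^2 for k ≥ 1 (one summand per function symbol, arity giving the exponent).
N_0 = 5
So |H| = 5.
Each predicate of arity r yields |H|^r ground atoms (one per choice of an r-tuple from H):
  S: 5^2 = 25;  R: 5
Total ground atoms: 25 + 5 = 30.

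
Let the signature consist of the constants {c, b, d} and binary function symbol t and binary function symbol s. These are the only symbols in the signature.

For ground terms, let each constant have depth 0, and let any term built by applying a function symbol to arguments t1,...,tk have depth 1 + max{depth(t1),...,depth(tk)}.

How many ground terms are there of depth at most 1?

21

Let N_k count ground terms of depth at most k. Each non-constant term of depth ≤ k is some function symbol applied to depth-≤(k−1) arguments, giving N_k = 3 + N_{k-1}^2 + N_{k-1}^2.
N_0 = 3
N_1 = 3 + 3^2 + 3^2 = 21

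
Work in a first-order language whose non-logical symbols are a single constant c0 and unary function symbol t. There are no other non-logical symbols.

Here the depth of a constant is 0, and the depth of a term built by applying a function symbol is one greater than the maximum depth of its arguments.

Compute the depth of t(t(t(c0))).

3

depth(t(c0)) = 1 + depth(c0) = 1 + 0 = 1
depth(t(t(c0))) = 1 + depth(t(c0)) = 1 + 1 = 2
depth(t(t(t(c0)))) = 1 + depth(t(t(c0))) = 1 + 2 = 3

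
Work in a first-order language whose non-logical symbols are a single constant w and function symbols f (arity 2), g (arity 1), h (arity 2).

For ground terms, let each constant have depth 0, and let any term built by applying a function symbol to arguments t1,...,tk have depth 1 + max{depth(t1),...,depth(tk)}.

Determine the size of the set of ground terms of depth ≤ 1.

Count level by level. With function symbols f/2, g/1, h/2, the terms of depth ≤ k are the 1 constant together with each function applied to depth-≤(k−1) tuples, so N_k = 1 + N_{k-1}^2 + N_{k-1} + N_{k-1}^2.
N_0 = 1
N_1 = 1 + 1^2 + 1 + 1^2 = 4
Explicitly: w, f(w, w), g(w), h(w, w).

4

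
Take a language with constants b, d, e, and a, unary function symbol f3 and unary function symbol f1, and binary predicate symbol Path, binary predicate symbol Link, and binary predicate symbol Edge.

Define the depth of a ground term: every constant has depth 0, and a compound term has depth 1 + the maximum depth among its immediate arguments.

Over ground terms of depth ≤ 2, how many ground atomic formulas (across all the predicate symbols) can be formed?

First count ground terms of depth ≤ 2.
Write N_k for the number of ground terms of depth ≤ k. A term of depth ≤ k is either a constant or a function symbol applied to arguments of depth ≤ k−1, so N_k = 4 + N_{k-1} + N_{k-1}.
N_0 = 4
N_1 = 4 + 4 + 4 = 12
N_2 = 4 + 12 + 12 = 28
So |H| = 28.
Each predicate of arity r yields |H|^r ground atoms (one per choice of an r-tuple from H):
  Path: 28^2 = 784;  Link: 28^2 = 784;  Edge: 28^2 = 784
Total ground atoms: 784 + 784 + 784 = 2352.

2352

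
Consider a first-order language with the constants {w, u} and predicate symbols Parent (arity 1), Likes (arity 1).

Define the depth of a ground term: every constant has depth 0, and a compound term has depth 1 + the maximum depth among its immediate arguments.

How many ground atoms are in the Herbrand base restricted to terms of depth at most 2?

First count ground terms of depth ≤ 2.
With no function symbols every ground term is a constant, so there are exactly 2 ground terms at every depth bound.
N_0 = 2
N_1 = 2
N_2 = 2
So |H| = 2.
Ground atoms are formed by filling each argument slot of a predicate with a term from H, so an r-ary predicate gives |H|^r atoms:
  Parent: 2;  Likes: 2
Total ground atoms: 2 + 2 = 4.

4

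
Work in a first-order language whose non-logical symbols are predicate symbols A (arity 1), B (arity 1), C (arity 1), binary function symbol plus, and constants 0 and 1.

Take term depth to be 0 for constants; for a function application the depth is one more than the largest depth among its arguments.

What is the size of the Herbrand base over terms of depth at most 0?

6

First count ground terms of depth ≤ 0.
Write N_k for the number of ground terms of depth ≤ k. A term of depth ≤ k is either a constant or a function symbol applied to arguments of depth ≤ k−1, so N_k = 2 + N_{k-1}^2.
N_0 = 2
Explicitly: 0, 1.
So |H| = 2.
For each predicate symbol, the number of ground atoms is |H| raised to its arity; summing:
  A: 2;  B: 2;  C: 2
Total ground atoms: 2 + 2 + 2 = 6.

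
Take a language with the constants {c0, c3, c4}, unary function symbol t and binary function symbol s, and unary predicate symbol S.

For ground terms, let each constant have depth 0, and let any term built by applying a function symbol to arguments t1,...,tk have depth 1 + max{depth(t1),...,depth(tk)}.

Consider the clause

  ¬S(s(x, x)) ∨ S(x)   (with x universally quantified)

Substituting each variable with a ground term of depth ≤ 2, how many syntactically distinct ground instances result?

Ground terms of depth ≤ 2:
  Write N_k for the number of ground terms of depth ≤ k. A term of depth ≤ k is either a constant or a function symbol applied to arguments of depth ≤ k−1, so N_k = 3 + N_{k-1} + N_{k-1}^2.
  N_0 = 3
  N_1 = 3 + 3 + 3^2 = 15
  N_2 = 3 + 15 + 15^2 = 243
So there are 243 ground terms available for substitution.
The body mentions the single quantified variable x; since ground terms form a free algebra, no two substitutions collapse to the same formula.
Number of ground instances = 243.

243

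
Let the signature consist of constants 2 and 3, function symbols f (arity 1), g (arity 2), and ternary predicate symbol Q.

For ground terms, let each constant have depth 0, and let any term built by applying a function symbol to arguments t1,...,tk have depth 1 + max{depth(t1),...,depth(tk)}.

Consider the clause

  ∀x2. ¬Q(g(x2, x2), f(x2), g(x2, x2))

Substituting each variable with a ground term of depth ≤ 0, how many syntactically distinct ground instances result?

Ground terms of depth ≤ 0:
  Let N_k count ground terms of depth at most k. Each non-constant term of depth ≤ k is some function symbol applied to depth-≤(k−1) arguments, giving N_k = 2 + N_{k-1} + N_{k-1}^2.
  N_0 = 2
  Explicitly: 2, 3.
So there are 2 ground terms available for substitution.
The variable x2 ranges independently over the available ground terms, and distinct assignments produce distinct instances.
Number of ground instances = 2.

2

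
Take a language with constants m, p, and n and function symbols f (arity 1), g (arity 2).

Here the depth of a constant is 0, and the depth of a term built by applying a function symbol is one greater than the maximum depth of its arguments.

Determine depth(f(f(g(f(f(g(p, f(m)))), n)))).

7

depth(f(m)) = 1 + depth(m) = 1 + 0 = 1
depth(g(p, f(m))) = 1 + max(0, 1) = 2
depth(f(g(p, f(m)))) = 1 + depth(g(p, f(m))) = 1 + 2 = 3
depth(f(f(g(p, f(m))))) = 1 + depth(f(g(p, f(m)))) = 1 + 3 = 4
depth(g(f(f(g(p, f(m)))), n)) = 1 + max(4, 0) = 5
depth(f(g(f(f(g(p, f(m)))), n))) = 1 + depth(g(f(f(g(p, f(m)))), n)) = 1 + 5 = 6
depth(f(f(g(f(f(g(p, f(m)))), n)))) = 1 + depth(f(g(f(f(g(p, f(m)))), n))) = 1 + 6 = 7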